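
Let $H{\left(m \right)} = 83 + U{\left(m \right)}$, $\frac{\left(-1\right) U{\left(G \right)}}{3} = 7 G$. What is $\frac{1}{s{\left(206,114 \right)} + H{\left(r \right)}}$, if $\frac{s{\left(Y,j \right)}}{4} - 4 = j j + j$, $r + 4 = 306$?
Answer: $\frac{1}{46197} \approx 2.1646 \cdot 10^{-5}$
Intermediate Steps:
$r = 302$ ($r = -4 + 306 = 302$)
$U{\left(G \right)} = - 21 G$ ($U{\left(G \right)} = - 3 \cdot 7 G = - 21 G$)
$s{\left(Y,j \right)} = 16 + 4 j + 4 j^{2}$ ($s{\left(Y,j \right)} = 16 + 4 \left(j j + j\right) = 16 + 4 \left(j^{2} + j\right) = 16 + 4 \left(j + j^{2}\right) = 16 + \left(4 j + 4 j^{2}\right) = 16 + 4 j + 4 j^{2}$)
$H{\left(m \right)} = 83 - 21 m$
$\frac{1}{s{\left(206,114 \right)} + H{\left(r \right)}} = \frac{1}{\left(16 + 4 \cdot 114 + 4 \cdot 114^{2}\right) + \left(83 - 6342\right)} = \frac{1}{\left(16 + 456 + 4 \cdot 12996\right) + \left(83 - 6342\right)} = \frac{1}{\left(16 + 456 + 51984\right) - 6259} = \frac{1}{52456 - 6259} = \frac{1}{46197}$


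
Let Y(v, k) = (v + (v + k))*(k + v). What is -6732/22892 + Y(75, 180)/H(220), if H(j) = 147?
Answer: 160447683/280427 ≈ 572.16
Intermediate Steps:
Y(v, k) = (k + v)*(k + 2*v) (Y(v, k) = (v + (k + v))*(k + v) = (k + 2*v)*(k + v) = (k + v)*(k + 2*v))
-6732/22892 + Y(75, 180)/H(220) = -6732/22892 + (180**2 + 2*75**2 + 3*180*75)/147 = -6732*1/22892 + (32400 + 2*5625 + 40500)*(1/147) = -1683/5723 + (32400 + 11250 + 40500)*(1/147) = -1683/5723 + 84150*(1/147) = -1683/5723 + 28050/49 = 160447683/280427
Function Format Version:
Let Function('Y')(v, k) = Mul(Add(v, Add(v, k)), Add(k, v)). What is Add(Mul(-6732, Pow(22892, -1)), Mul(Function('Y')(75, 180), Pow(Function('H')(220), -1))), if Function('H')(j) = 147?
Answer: Rational(160447683, 280427) ≈ 572.16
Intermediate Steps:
Function('Y')(v, k) = Mul(Add(k, v), Add(k, Mul(2, v))) (Function('Y')(v, k) = Mul(Add(v, Add(k, v)), Add(k, v)) = Mul(Add(k, Mul(2, v)), Add(k, v)) = Mul(Add(k, v), Add(k, Mul(2, v))))
Add(Mul(-6732, Pow(22892, -1)), Mul(Function('Y')(75, 180), Pow(Function('H')(220), -1))) = Add(Mul(-6732, Pow(22892, -1)), Mul(Add(Pow(180, 2), Mul(2, Pow(75, 2)), Mul(3, 180, 75)), Pow(147, -1))) = Add(Mul(-6732, Rational(1, 22892)), Mul(Add(32400, Mul(2, 5625), 40500), Rational(1, 147))) = Add(Rational(-1683, 5723), Mul(Add(32400, 11250, 40500), Rational(1, 147))) = Add(Rational(-1683, 5723), Mul(84150, Rational(1, 147))) = Add(Rational(-1683, 5723), Rational(28050, 49)) = Rational(160447683, 280427)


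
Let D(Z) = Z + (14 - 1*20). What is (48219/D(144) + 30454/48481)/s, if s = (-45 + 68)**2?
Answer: 780635997/1179736654 ≈ 0.66170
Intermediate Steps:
D(Z) = -6 + Z (D(Z) = Z + (14 - 20) = Z - 6 = -6 + Z)
s = 529 (s = 23**2 = 529)
(48219/D(144) + 30454/48481)/s = (48219/(-6 + 144) + 30454/48481)/529 = (48219/138 + 30454*(1/48481))*(1/529) = (48219*(1/138) + 30454/48481)*(1/529) = (16073/46 + 30454/48481)*(1/529) = (780635997/2230126)*(1/529) = 780635997/1179736654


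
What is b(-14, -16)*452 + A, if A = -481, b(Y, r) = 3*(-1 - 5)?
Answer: -8617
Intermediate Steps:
b(Y, r) = -18 (b(Y, r) = 3*(-6) = -18)
b(-14, -16)*452 + A = -18*452 - 481 = -8136 - 481 = -8617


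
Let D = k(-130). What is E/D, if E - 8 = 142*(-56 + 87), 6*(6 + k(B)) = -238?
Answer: -13230/137 ≈ -96.569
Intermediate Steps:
k(B) = -137/3 (k(B) = -6 + (1/6)*(-238) = -6 - 119/3 = -137/3)
D = -137/3 ≈ -45.667
E = 4410 (E = 8 + 142*(-56 + 87) = 8 + 142*31 = 8 + 4402 = 4410)
E/D = 4410/(-137/3) = 4410*(-3/137) = -13230/137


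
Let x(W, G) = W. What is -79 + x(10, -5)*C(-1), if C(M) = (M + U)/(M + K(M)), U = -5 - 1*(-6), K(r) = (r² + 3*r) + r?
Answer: -79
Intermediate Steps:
K(r) = r² + 4*r
U = 1 (U = -5 + 6 = 1)
C(M) = (1 + M)/(M + M*(4 + M)) (C(M) = (M + 1)/(M + M*(4 + M)) = (1 + M)/(M + M*(4 + M)))
-79 + x(10, -5)*C(-1) = -79 + 10*((1 - 1)/((-1)*(5 - 1))) = -79 + 10*(-1*0/4) = -79 + 10*(-1*¼*0) = -79 + 10*0 = -79 + 0 = -79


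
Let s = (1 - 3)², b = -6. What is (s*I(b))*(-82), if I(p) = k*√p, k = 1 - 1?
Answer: 0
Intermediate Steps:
k = 0
I(p) = 0 (I(p) = 0*√p = 0)
s = 4 (s = (-2)² = 4)
(s*I(b))*(-82) = (4*0)*(-82) = 0*(-82) = 0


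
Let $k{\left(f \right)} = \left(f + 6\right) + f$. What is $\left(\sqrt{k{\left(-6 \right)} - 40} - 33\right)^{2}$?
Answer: $\left(33 - i \sqrt{46}\right)^{2} \approx 1043.0 - 447.63 i$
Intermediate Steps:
$k{\left(f \right)} = 6 + 2 f$ ($k{\left(f \right)} = \left(6 + f\right) + f = 6 + 2 f$)
$\left(\sqrt{k{\left(-6 \right)} - 40} - 33\right)^{2} = \left(\sqrt{\left(6 + 2 \left(-6\right)\right) - 40} - 33\right)^{2} = \left(\sqrt{\left(6 - 12\right) - 40} - 33\right)^{2} = \left(\sqrt{-6 - 40} - 33\right)^{2} = \left(\sqrt{-46} - 33\right)^{2} = \left(i \sqrt{46} - 33\right)^{2} = \left(-33 + i \sqrt{46}\right)^{2}$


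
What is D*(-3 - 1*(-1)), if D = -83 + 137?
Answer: -108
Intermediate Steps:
D = 54
D*(-3 - 1*(-1)) = 54*(-3 - 1*(-1)) = 54*(-3 + 1) = 54*(-2) = -108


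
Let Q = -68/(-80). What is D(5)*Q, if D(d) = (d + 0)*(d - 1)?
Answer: 17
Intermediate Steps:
Q = 17/20 (Q = -68*(-1/80) = 17/20 ≈ 0.85000)
D(d) = d*(-1 + d)
D(5)*Q = (5*(-1 + 5))*(17/20) = (5*4)*(17/20) = 20*(17/20) = 17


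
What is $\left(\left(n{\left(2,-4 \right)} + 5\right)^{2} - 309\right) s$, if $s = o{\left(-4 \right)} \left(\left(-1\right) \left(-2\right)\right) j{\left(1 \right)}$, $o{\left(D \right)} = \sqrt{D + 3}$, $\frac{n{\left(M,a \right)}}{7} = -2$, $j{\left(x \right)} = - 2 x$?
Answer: $912 i \approx 912.0 i$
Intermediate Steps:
$n{\left(M,a \right)} = -14$ ($n{\left(M,a \right)} = 7 \left(-2\right) = -14$)
$o{\left(D \right)} = \sqrt{3 + D}$
$s = - 4 i$ ($s = \sqrt{3 - 4} \left(\left(-1\right) \left(-2\right)\right) \left(\left(-2\right) 1\right) = \sqrt{-1} \cdot 2 \left(-2\right) = i 2 \left(-2\right) = 2 i \left(-2\right) = - 4 i \approx - 4.0 i$)
$\left(\left(n{\left(2,-4 \right)} + 5\right)^{2} - 309\right) s = \left(\left(-14 + 5\right)^{2} - 309\right) \left(- 4 i\right) = \left(\left(-9\right)^{2} - 309\right) \left(- 4 i\right) = \left(81 - 309\right) \left(- 4 i\right) = - 228 \left(- 4 i\right) = 912 i$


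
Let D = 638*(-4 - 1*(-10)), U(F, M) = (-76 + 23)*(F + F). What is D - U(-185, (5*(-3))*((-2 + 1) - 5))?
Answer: -15782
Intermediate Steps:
U(F, M) = -106*F
D = 3828 (D = 638*(-4 + 10) = 638*6 = 3828)
D - U(-185, (5*(-3))*((-2 + 1) - 5)) = 3828 - (-106)*(-185) = 3828 - 1*19610 = 3828 - 19610 = -15782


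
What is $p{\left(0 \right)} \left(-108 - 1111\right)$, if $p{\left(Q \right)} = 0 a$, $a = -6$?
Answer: $0$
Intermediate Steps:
$p{\left(Q \right)} = 0$ ($p{\left(Q \right)} = 0 \left(-6\right) = 0$)
$p{\left(0 \right)} \left(-108 - 1111\right) = 0 \left(-108 - 1111\right) = 0 \left(-1219\right) = 0$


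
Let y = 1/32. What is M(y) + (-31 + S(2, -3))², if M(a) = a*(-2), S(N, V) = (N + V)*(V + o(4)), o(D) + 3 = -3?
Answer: 7743/16 ≈ 483.94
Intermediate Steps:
o(D) = -6 (o(D) = -3 - 3 = -6)
S(N, V) = (-6 + V)*(N + V) (S(N, V) = (N + V)*(V - 6) = (N + V)*(-6 + V) = (-6 + V)*(N + V))
y = 1/32 ≈ 0.031250
M(a) = -2*a
M(y) + (-31 + S(2, -3))² = -2*1/32 + (-31 + ((-3)² - 6*2 - 6*(-3) + 2*(-3)))² = -1/16 + (-31 + (9 - 12 + 18 - 6))² = -1/16 + (-31 + 9)² = -1/16 + (-22)² = -1/16 + 484 = 7743/16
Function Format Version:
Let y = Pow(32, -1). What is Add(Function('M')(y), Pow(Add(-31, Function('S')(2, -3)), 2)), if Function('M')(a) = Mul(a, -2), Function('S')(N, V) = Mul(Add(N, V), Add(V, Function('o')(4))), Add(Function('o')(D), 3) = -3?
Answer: Rational(7743, 16) ≈ 483.94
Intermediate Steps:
Function('o')(D) = -6 (Function('o')(D) = Add(-3, -3) = -6)
Function('S')(N, V) = Mul(Add(-6, V), Add(N, V)) (Function('S')(N, V) = Mul(Add(N, V), Add(V, -6)) = Mul(Add(N, V), Add(-6, V)) = Mul(Add(-6, V), Add(N, V)))
y = Rational(1, 32) ≈ 0.031250
Function('M')(a) = Mul(-2, a)
Add(Function('M')(y), Pow(Add(-31, Function('S')(2, -3)), 2)) = Add(Mul(-2, Rational(1, 32)), Pow(Add(-31, Add(Pow(-3, 2), Mul(-6, 2), Mul(-6, -3), Mul(2, -3))), 2)) = Add(Rational(-1, 16), Pow(Add(-31, Add(9, -12, 18, -6)), 2)) = Add(Rational(-1, 16), Pow(Add(-31, 9), 2)) = Add(Rational(-1, 16), Pow(-22, 2)) = Add(Rational(-1, 16), 484) = Rational(7743, 16)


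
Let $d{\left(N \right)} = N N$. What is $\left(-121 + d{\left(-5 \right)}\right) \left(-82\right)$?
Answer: $7872$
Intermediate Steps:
$d{\left(N \right)} = N^{2}$
$\left(-121 + d{\left(-5 \right)}\right) \left(-82\right) = \left(-121 + \left(-5\right)^{2}\right) \left(-82\right) = \left(-121 + 25\right) \left(-82\right) = \left(-96\right) \left(-82\right) = 7872$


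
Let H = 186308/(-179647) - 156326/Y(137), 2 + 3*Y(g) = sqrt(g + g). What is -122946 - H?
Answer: -965817722008/8084115 + 78163*sqrt(274)/45 ≈ -90719.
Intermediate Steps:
Y(g) = -2/3 + sqrt(2)*sqrt(g)/3 (Y(g) = -2/3 + sqrt(g + g)/3 = -2/3 + sqrt(2*g)/3 = -2/3 + (sqrt(2)*sqrt(g))/3 = -2/3 + sqrt(2)*sqrt(g)/3)
H = -186308/179647 - 156326/(-2/3 + sqrt(274)/3) (H = 186308/(-179647) - 156326/(-2/3 + sqrt(2)*sqrt(137)/3) = 186308*(-1/179647) - 156326/(-2/3 + sqrt(274)/3) = -186308/179647 - 156326/(-2/3 + sqrt(274)/3) ≈ -32227.)
-122946 - H = -122946 - (-28091880782/8084115 - 78163*sqrt(274)/45) = -122946 + (28091880782/8084115 + 78163*sqrt(274)/45) = -965817722008/8084115 + 78163*sqrt(274)/45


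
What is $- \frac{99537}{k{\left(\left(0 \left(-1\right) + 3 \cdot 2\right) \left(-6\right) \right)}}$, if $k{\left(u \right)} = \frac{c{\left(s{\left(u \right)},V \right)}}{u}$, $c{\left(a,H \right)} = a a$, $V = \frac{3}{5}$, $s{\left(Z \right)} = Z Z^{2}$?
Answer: $\frac{33179}{20155392} \approx 0.0016462$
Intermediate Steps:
$s{\left(Z \right)} = Z^{3}$
$V = \frac{3}{5}$ ($V = 3 \cdot \frac{1}{5} = \frac{3}{5} \approx 0.6$)
$c{\left(a,H \right)} = a^{2}$
$k{\left(u \right)} = u^{5}$ ($k{\left(u \right)} = \frac{\left(u^{3}\right)^{2}}{u} = \frac{u^{6}}{u} = u^{5}$)
$- \frac{99537}{k{\left(\left(0 \left(-1\right) + 3 \cdot 2\right) \left(-6\right) \right)}} = - \frac{99537}{\left(\left(0 \left(-1\right) + 3 \cdot 2\right) \left(-6\right)\right)^{5}} = - \frac{99537}{\left(\left(0 + 6\right) \left(-6\right)\right)^{5}} = - \frac{99537}{\left(6 \left(-6\right)\right)^{5}} = - \frac{99537}{\left(-36\right)^{5}} = - \frac{99537}{-60466176} = \left(-99537\right) \left(- \frac{1}{60466176}\right) = \frac{33179}{20155392}$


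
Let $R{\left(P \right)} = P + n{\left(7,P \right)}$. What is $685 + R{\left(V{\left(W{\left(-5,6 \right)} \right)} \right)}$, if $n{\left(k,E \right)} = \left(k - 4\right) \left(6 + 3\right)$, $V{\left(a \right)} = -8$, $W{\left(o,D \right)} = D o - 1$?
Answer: $704$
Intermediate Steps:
$W{\left(o,D \right)} = -1 + D o$
$n{\left(k,E \right)} = -36 + 9 k$ ($n{\left(k,E \right)} = \left(-4 + k\right) 9 = -36 + 9 k$)
$R{\left(P \right)} = 27 + P$ ($R{\left(P \right)} = P + \left(-36 + 9 \cdot 7\right) = P + \left(-36 + 63\right) = P + 27 = 27 + P$)
$685 + R{\left(V{\left(W{\left(-5,6 \right)} \right)} \right)} = 685 + \left(27 - 8\right) = 685 + 19 = 704$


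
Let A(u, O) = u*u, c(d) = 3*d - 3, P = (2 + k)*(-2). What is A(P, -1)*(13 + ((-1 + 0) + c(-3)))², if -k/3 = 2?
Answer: 0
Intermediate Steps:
k = -6 (k = -3*2 = -6)
P = 8 (P = (2 - 6)*(-2) = -4*(-2) = 8)
c(d) = -3 + 3*d
A(u, O) = u²
A(P, -1)*(13 + ((-1 + 0) + c(-3)))² = 8²*(13 + ((-1 + 0) + (-3 + 3*(-3))))² = 64*(13 + (-1 + (-3 - 9)))² = 64*(13 + (-1 - 12))² = 64*(13 - 13)² = 64*0² = 64*0 = 0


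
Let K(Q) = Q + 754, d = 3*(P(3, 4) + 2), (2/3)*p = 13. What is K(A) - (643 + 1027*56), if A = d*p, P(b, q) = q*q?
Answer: -56348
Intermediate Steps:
p = 39/2 (p = (3/2)*13 = 39/2 ≈ 19.500)
P(b, q) = q²
d = 54 (d = 3*(4² + 2) = 3*(16 + 2) = 3*18 = 54)
A = 1053 (A = 54*(39/2) = 1053)
K(Q) = 754 + Q
K(A) - (643 + 1027*56) = (754 + 1053) - (643 + 1027*56) = 1807 - (643 + 57512) = 1807 - 1*58155 = 1807 - 58155 = -56348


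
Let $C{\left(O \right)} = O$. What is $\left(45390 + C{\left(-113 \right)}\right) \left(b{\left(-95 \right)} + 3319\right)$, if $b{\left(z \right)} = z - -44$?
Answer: $147965236$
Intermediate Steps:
$b{\left(z \right)} = 44 + z$ ($b{\left(z \right)} = z + 44 = 44 + z$)
$\left(45390 + C{\left(-113 \right)}\right) \left(b{\left(-95 \right)} + 3319\right) = \left(45390 - 113\right) \left(\left(44 - 95\right) + 3319\right) = 45277 \left(-51 + 3319\right) = 45277 \cdot 3268 = 147965236$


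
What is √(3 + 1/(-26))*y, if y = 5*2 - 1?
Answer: 9*√2002/26 ≈ 15.488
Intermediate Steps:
y = 9 (y = 10 - 1 = 9)
√(3 + 1/(-26))*y = √(3 + 1/(-26))*9 = √(3 - 1/26)*9 = √(77/26)*9 = (√2002/26)*9 = 9*√2002/26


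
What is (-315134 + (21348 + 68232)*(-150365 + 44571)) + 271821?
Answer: -9477069833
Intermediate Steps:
(-315134 + (21348 + 68232)*(-150365 + 44571)) + 271821 = (-315134 + 89580*(-105794)) + 271821 = (-315134 - 9477026520) + 271821 = -9477341654 + 271821 = -9477069833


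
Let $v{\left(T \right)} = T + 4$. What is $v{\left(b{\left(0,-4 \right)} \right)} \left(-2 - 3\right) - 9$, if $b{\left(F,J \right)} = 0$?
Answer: $-29$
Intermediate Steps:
$v{\left(T \right)} = 4 + T$
$v{\left(b{\left(0,-4 \right)} \right)} \left(-2 - 3\right) - 9 = \left(4 + 0\right) \left(-2 - 3\right) - 9 = 4 \left(-2 - 3\right) - 9 = 4 \left(-5\right) - 9 = -20 - 9 = -29$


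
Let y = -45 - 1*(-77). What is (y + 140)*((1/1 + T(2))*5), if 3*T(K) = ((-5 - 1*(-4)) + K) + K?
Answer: 1720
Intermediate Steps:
T(K) = -1/3 + 2*K/3 (T(K) = (((-5 - 1*(-4)) + K) + K)/3 = (((-5 + 4) + K) + K)/3 = ((-1 + K) + K)/3 = (-1 + 2*K)/3 = -1/3 + 2*K/3)
y = 32 (y = -45 + 77 = 32)
(y + 140)*((1/1 + T(2))*5) = (32 + 140)*((1/1 + (-1/3 + (2/3)*2))*5) = 172*((1 + (-1/3 + 4/3))*5) = 172*((1 + 1)*5) = 172*(2*5) = 172*10 = 1720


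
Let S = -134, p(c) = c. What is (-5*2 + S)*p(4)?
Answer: -576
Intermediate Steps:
(-5*2 + S)*p(4) = (-5*2 - 134)*4 = (-10 - 134)*4 = -144*4 = -576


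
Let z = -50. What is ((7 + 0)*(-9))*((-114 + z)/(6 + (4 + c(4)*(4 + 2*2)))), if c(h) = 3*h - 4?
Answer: 5166/37 ≈ 139.62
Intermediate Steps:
c(h) = -4 + 3*h
((7 + 0)*(-9))*((-114 + z)/(6 + (4 + c(4)*(4 + 2*2)))) = ((7 + 0)*(-9))*((-114 - 50)/(6 + (4 + (-4 + 3*4)*(4 + 2*2)))) = (7*(-9))*(-164/(6 + (4 + (-4 + 12)*(4 + 4)))) = -(-10332)/(6 + (4 + 8*8)) = -(-10332)/(6 + (4 + 64)) = -(-10332)/(6 + 68) = -(-10332)/74 = -63*(-82/37) = 5166/37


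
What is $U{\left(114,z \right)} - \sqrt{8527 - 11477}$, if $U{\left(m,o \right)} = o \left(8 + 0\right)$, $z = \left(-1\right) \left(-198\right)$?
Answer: $1584 - 5 i \sqrt{118} \approx 1584.0 - 54.314 i$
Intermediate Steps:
$z = 198$
$U{\left(m,o \right)} = 8 o$ ($U{\left(m,o \right)} = o 8 = 8 o$)
$U{\left(114,z \right)} - \sqrt{8527 - 11477} = 8 \cdot 198 - \sqrt{8527 - 11477} = 1584 - \sqrt{-2950} = 1584 - 5 i \sqrt{118}$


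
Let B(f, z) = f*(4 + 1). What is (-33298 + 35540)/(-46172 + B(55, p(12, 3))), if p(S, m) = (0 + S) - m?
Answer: -2242/45897 ≈ -0.048849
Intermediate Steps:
p(S, m) = S - m
B(f, z) = 5*f (B(f, z) = f*5 = 5*f)
(-33298 + 35540)/(-46172 + B(55, p(12, 3))) = (-33298 + 35540)/(-46172 + 5*55) = 2242/(-46172 + 275) = 2242/(-45897) = 2242*(-1/45897) = -2242/45897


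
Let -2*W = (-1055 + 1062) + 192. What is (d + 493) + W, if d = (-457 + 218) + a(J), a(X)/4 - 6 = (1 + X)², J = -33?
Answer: 8549/2 ≈ 4274.5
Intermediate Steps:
a(X) = 24 + 4*(1 + X)²
d = 3881 (d = (-457 + 218) + (24 + 4*(1 - 33)²) = -239 + (24 + 4*(-32)²) = -239 + (24 + 4*1024) = -239 + (24 + 4096) = -239 + 4120 = 3881)
W = -199/2 (W = -((-1055 + 1062) + 192)/2 = -(7 + 192)/2 = -½*199 = -199/2 ≈ -99.500)
(d + 493) + W = (3881 + 493) - 199/2 = 4374 - 199/2 = 8549/2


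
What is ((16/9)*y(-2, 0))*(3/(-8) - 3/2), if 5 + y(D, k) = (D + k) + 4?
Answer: 10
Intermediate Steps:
y(D, k) = -1 + D + k (y(D, k) = -5 + ((D + k) + 4) = -5 + (4 + D + k) = -1 + D + k)
((16/9)*y(-2, 0))*(3/(-8) - 3/2) = ((16/9)*(-1 - 2 + 0))*(3/(-8) - 3/2) = ((16*(⅑))*(-3))*(3*(-⅛) - 3*½) = ((16/9)*(-3))*(-3/8 - 3/2) = -16/3*(-15/8) = 10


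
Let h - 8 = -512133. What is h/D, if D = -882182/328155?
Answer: 168056379375/882182 ≈ 1.9050e+5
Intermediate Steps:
D = -882182/328155 (D = -882182*1/328155 = -882182/328155 ≈ -2.6883)
h = -512125 (h = 8 - 512133 = -512125)
h/D = -512125/(-882182/328155) = -512125*(-328155/882182) = 168056379375/882182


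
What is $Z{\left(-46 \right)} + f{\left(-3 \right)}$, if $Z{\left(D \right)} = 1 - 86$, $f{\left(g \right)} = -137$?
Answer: $-222$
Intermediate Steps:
$Z{\left(D \right)} = -85$
$Z{\left(-46 \right)} + f{\left(-3 \right)} = -85 - 137 = -222$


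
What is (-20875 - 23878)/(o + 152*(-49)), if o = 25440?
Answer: -44753/17992 ≈ -2.4874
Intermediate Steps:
(-20875 - 23878)/(o + 152*(-49)) = (-20875 - 23878)/(25440 + 152*(-49)) = -44753/(25440 - 7448) = -44753/17992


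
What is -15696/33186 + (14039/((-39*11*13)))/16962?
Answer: -247543595293/523216416294 ≈ -0.47312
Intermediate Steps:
-15696/33186 + (14039/((-39*11*13)))/16962 = -15696*1/33186 + (14039/((-13*33*13)))*(1/16962) = -2616/5531 + (14039/((-429*13)))*(1/16962) = -2616/5531 + (14039/(-5577))*(1/16962) = -2616/5531 + (14039*(-1/5577))*(1/16962) = -2616/5531 - 14039/5577*1/16962 = -2616/5531 - 14039/94597074 = -247543595293/523216416294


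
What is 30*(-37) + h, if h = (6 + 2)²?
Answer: -1046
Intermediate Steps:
h = 64 (h = 8² = 64)
30*(-37) + h = 30*(-37) + 64 = -1110 + 64 = -1046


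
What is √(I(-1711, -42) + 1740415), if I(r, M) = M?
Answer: √1740373 ≈ 1319.2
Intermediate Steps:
√(I(-1711, -42) + 1740415) = √(-42 + 1740415) = √1740373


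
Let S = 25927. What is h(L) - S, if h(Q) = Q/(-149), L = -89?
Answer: -3863034/149 ≈ -25926.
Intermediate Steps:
h(Q) = -Q/149 (h(Q) = Q*(-1/149) = -Q/149)
h(L) - S = -1/149*(-89) - 1*25927 = 89/149 - 25927 = -3863034/149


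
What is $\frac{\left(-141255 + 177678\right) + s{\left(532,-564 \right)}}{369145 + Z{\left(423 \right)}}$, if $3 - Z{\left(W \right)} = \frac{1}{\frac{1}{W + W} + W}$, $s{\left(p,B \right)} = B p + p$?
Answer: $- \frac{94150197887}{132102933286} \approx -0.7127$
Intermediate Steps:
$s{\left(p,B \right)} = p + B p$
$Z{\left(W \right)} = 3 - \frac{1}{W + \frac{1}{2 W}}$ ($Z{\left(W \right)} = 3 - \frac{1}{\frac{1}{W + W} + W} = 3 - \frac{1}{\frac{1}{2 W} + W} = 3 - \frac{1}{W + \frac{1}{2 W}}$)
$\frac{\left(-141255 + 177678\right) + s{\left(532,-564 \right)}}{369145 + Z{\left(423 \right)}} = \frac{\left(-141255 + 177678\right) + 532 \left(1 - 564\right)}{369145 + \frac{3 - 846 + 6 \cdot 423^{2}}{1 + 2 \cdot 423^{2}}} = \frac{36423 + 532 \left(-563\right)}{369145 + \frac{3 - 846 + 6 \cdot 178929}{1 + 2 \cdot 178929}} = \frac{36423 - 299516}{369145 + \frac{3 - 846 + 1073574}{1 + 357858}} = - \frac{263093}{369145 + \frac{1}{357859} \cdot 1072731} = - \frac{263093}{369145 + \frac{1072731}{357859}} = - \frac{263093}{\frac{132102933286}{357859}} = \left(-263093\right) \frac{357859}{132102933286} = - \frac{94150197887}{132102933286}$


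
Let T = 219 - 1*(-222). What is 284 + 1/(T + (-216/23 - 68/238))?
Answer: 19721973/69443 ≈ 284.00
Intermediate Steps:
T = 441 (T = 219 + 222 = 441)
284 + 1/(T + (-216/23 - 68/238)) = 284 + 1/(441 + (-216/23 - 68/238)) = 284 + 1/(441 + (-216*1/23 - 68*1/238)) = 284 + 1/(441 + (-216/23 - 2/7)) = 284 + 1/(441 - 1558/161) = 284 + 1/(69443/161) = 284 + 161/69443 = 19721973/69443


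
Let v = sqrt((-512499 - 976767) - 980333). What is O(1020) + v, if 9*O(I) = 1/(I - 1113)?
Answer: -1/837 + I*sqrt(2469599) ≈ -0.0011947 + 1571.5*I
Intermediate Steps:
v = I*sqrt(2469599) (v = sqrt(-1489266 - 980333) = sqrt(-2469599) = I*sqrt(2469599) ≈ 1571.5*I)
O(I) = 1/(9*(-1113 + I)) (O(I) = 1/(9*(I - 1113)) = 1/(9*(-1113 + I)))
O(1020) + v = 1/(9*(-1113 + 1020)) + I*sqrt(2469599) = (1/9)/(-93) + I*sqrt(2469599) = (1/9)*(-1/93) + I*sqrt(2469599) = -1/837 + I*sqrt(2469599)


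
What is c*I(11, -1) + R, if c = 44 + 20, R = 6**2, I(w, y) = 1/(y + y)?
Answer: 4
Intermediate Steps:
I(w, y) = 1/(2*y)
R = 36
c = 64
c*I(11, -1) + R = 64*((1/2)/(-1)) + 36 = 64*((1/2)*(-1)) + 36 = 64*(-1/2) + 36 = -32 + 36 = 4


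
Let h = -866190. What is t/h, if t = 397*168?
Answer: -11116/144365 ≈ -0.076999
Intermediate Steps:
t = 66696
t/h = 66696/(-866190) = 66696*(-1/866190) = -11116/144365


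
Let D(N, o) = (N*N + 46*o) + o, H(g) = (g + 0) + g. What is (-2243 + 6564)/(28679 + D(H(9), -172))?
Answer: 4321/20919 ≈ 0.20656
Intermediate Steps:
H(g) = 2*g (H(g) = g + g = 2*g)
D(N, o) = N² + 47*o (D(N, o) = (N² + 46*o) + o = N² + 47*o)
(-2243 + 6564)/(28679 + D(H(9), -172)) = (-2243 + 6564)/(28679 + ((2*9)² + 47*(-172))) = 4321/(28679 + (18² - 8084)) = 4321/(28679 + (324 - 8084)) = 4321/(28679 - 7760) = 4321/20919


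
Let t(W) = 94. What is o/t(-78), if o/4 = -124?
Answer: -248/47 ≈ -5.2766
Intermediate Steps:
o = -496 (o = 4*(-124) = -496)
o/t(-78) = -496/94 = -496*1/94 = -248/47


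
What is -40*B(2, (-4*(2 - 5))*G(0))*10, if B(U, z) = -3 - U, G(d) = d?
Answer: 2000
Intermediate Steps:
-40*B(2, (-4*(2 - 5))*G(0))*10 = -40*(-3 - 1*2)*10 = -40*(-3 - 2)*10 = -40*(-5)*10 = 200*10 = 2000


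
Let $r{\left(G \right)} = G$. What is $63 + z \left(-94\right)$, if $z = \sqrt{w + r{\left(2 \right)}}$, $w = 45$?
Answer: $63 - 94 \sqrt{47} \approx -581.43$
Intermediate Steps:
$z = \sqrt{47}$ ($z = \sqrt{45 + 2} = \sqrt{47} \approx 6.8557$)
$63 + z \left(-94\right) = 63 + \sqrt{47} \left(-94\right) = 63 - 94 \sqrt{47}$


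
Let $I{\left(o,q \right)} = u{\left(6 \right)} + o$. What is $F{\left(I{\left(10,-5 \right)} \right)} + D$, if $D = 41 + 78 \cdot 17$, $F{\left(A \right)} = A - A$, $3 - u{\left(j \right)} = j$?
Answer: $1367$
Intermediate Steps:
$u{\left(j \right)} = 3 - j$
$I{\left(o,q \right)} = -3 + o$ ($I{\left(o,q \right)} = \left(3 - 6\right) + o = -3 + o$)
$F{\left(A \right)} = 0$
$D = 1367$ ($D = 41 + 1326 = 1367$)
$F{\left(I{\left(10,-5 \right)} \right)} + D = 0 + 1367 = 1367$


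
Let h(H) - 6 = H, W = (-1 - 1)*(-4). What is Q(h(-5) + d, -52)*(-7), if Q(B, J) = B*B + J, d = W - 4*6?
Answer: -1211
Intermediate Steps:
W = 8 (W = -2*(-4) = 8)
h(H) = 6 + H
d = -16 (d = 8 - 4*6 = 8 - 24 = -16)
Q(B, J) = J + B² (Q(B, J) = B² + J = J + B²)
Q(h(-5) + d, -52)*(-7) = (-52 + ((6 - 5) - 16)²)*(-7) = (-52 + (1 - 16)²)*(-7) = (-52 + (-15)²)*(-7) = (-52 + 225)*(-7) = 173*(-7) = -1211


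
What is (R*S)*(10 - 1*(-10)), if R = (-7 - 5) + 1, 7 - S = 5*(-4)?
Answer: -5940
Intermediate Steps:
S = 27 (S = 7 - 5*(-4) = 7 - 1*(-20) = 7 + 20 = 27)
R = -11 (R = -12 + 1 = -11)
(R*S)*(10 - 1*(-10)) = (-11*27)*(10 - 1*(-10)) = -297*(10 + 10) = -297*20 = -5940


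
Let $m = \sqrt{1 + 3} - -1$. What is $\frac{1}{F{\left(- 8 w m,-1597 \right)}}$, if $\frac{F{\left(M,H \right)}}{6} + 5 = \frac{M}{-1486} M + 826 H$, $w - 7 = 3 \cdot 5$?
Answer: $- \frac{743}{5881504518} \approx -1.2633 \cdot 10^{-7}$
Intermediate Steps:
$w = 22$ ($w = 7 + 3 \cdot 5 = 7 + 15 = 22$)
$m = 3$ ($m = \sqrt{4} + 1 = 2 + 1 = 3$)
$F{\left(M,H \right)} = -30 + 4956 H - \frac{3 M^{2}}{743}$ ($F{\left(M,H \right)} = -30 + 6 \left(\frac{M}{-1486} M + 826 H\right) = -30 + 6 \left(M \left(- \frac{1}{1486}\right) M + 826 H\right) = -30 + 6 \left(- \frac{M}{1486} M + 826 H\right) = -30 + 6 \left(- \frac{M^{2}}{1486} + 826 H\right) = -30 + 6 \left(826 H - \frac{M^{2}}{1486}\right) = -30 + \left(4956 H - \frac{3 M^{2}}{743}\right) = -30 + 4956 H - \frac{3 M^{2}}{743}$)
$\frac{1}{F{\left(- 8 w m,-1597 \right)}} = \frac{1}{-30 + 4956 \left(-1597\right) - \frac{3 \left(\left(-8\right) 22 \cdot 3\right)^{2}}{743}} = \frac{1}{-30 - 7914732 - \frac{3 \left(\left(-176\right) 3\right)^{2}}{743}} = \frac{1}{-30 - 7914732 - \frac{3 \left(-528\right)^{2}}{743}} = \frac{1}{-30 - 7914732 - \frac{836352}{743}} = \frac{1}{- \frac{5881504518}{743}} = - \frac{743}{5881504518}$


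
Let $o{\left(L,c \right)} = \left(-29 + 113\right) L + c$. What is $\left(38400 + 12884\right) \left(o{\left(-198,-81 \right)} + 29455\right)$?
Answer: $653460728$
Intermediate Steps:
$o{\left(L,c \right)} = c + 84 L$ ($o{\left(L,c \right)} = 84 L + c = c + 84 L$)
$\left(38400 + 12884\right) \left(o{\left(-198,-81 \right)} + 29455\right) = \left(38400 + 12884\right) \left(\left(-81 + 84 \left(-198\right)\right) + 29455\right) = 51284 \left(\left(-81 - 16632\right) + 29455\right) = 51284 \left(-16713 + 29455\right) = 51284 \cdot 12742 = 653460728$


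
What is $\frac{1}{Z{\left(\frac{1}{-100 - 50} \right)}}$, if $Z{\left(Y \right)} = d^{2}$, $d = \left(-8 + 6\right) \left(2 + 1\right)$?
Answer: $\frac{1}{36} \approx 0.027778$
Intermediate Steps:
$d = -6$ ($d = \left(-2\right) 3 = -6$)
$Z{\left(Y \right)} = 36$ ($Z{\left(Y \right)} = \left(-6\right)^{2} = 36$)
$\frac{1}{Z{\left(\frac{1}{-100 - 50} \right)}} = \frac{1}{36}$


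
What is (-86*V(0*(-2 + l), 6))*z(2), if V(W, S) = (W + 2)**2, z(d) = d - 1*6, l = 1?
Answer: 1376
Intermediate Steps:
z(d) = -6 + d (z(d) = d - 6 = -6 + d)
V(W, S) = (2 + W)**2
(-86*V(0*(-2 + l), 6))*z(2) = (-86*(2 + 0*(-2 + 1))**2)*(-6 + 2) = -86*(2 + 0*(-1))**2*(-4) = -86*(2 + 0)**2*(-4) = -86*2**2*(-4) = -86*4*(-4) = -344*(-4) = 1376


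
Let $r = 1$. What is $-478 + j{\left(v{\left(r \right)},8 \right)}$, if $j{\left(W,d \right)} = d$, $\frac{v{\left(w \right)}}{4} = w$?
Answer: $-470$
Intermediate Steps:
$v{\left(w \right)} = 4 w$
$-478 + j{\left(v{\left(r \right)},8 \right)} = -478 + 8 = -470$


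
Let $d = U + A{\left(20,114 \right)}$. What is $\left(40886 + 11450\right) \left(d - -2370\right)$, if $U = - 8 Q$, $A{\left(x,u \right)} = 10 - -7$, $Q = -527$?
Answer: $345574608$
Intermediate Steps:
$A{\left(x,u \right)} = 17$ ($A{\left(x,u \right)} = 10 + 7 = 17$)
$U = 4216$ ($U = \left(-8\right) \left(-527\right) = 4216$)
$d = 4233$ ($d = 4216 + 17 = 4233$)
$\left(40886 + 11450\right) \left(d - -2370\right) = \left(40886 + 11450\right) \left(4233 - -2370\right) = 52336 \left(4233 + 2370\right) = 52336 \cdot 6603 = 345574608$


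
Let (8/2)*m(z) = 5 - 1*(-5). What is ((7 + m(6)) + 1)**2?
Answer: 441/4 ≈ 110.25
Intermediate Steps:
m(z) = 5/2 (m(z) = (5 - 1*(-5))/4 = (5 + 5)/4 = (1/4)*10 = 5/2)
((7 + m(6)) + 1)**2 = ((7 + 5/2) + 1)**2 = (19/2 + 1)**2 = (21/2)**2 = 441/4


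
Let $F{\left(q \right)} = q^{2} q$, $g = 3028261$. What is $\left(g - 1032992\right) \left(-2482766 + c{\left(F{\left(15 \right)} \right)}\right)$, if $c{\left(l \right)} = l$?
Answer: $-4947052001179$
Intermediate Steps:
$F{\left(q \right)} = q^{3}$
$\left(g - 1032992\right) \left(-2482766 + c{\left(F{\left(15 \right)} \right)}\right) = \left(3028261 - 1032992\right) \left(-2482766 + 15^{3}\right) = 1995269 \left(-2482766 + 3375\right) = 1995269 \left(-2479391\right) = -4947052001179$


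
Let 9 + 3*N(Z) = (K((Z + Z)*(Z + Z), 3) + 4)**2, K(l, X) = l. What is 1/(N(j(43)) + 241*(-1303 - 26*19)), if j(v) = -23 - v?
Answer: 3/302435944 ≈ 9.9195e-9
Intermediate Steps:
N(Z) = -3 + (4 + 4*Z**2)**2/3 (N(Z) = -3 + ((Z + Z)*(Z + Z) + 4)**2/3 = -3 + ((2*Z)*(2*Z) + 4)**2/3 = -3 + (4*Z**2 + 4)**2/3 = -3 + (4 + 4*Z**2)**2/3)
1/(N(j(43)) + 241*(-1303 - 26*19)) = 1/((-3 + 16*(1 + (-23 - 1*43)**2)**2/3) + 241*(-1303 - 26*19)) = 1/((-3 + 16*(1 + (-23 - 43)**2)**2/3) + 241*(-1303 - 494)) = 1/((-3 + 16*(1 + (-66)**2)**2/3) + 241*(-1797)) = 1/((-3 + 16*(1 + 4356)**2/3) - 433077) = 1/((-3 + (16/3)*4357**2) - 433077) = 1/((-3 + (16/3)*18983449) - 433077) = 1/((-3 + 303735184/3) - 433077) = 1/(303735175/3 - 433077) = 1/(302435944/3) = 3/302435944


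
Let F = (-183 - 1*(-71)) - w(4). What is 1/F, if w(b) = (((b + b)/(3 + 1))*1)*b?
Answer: -1/120 ≈ -0.0083333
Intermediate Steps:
w(b) = b²/2 (w(b) = (((2*b)/4)*1)*b = (((2*b)*(¼))*1)*b = ((b/2)*1)*b = (b/2)*b = b²/2)
F = -120 (F = (-183 - 1*(-71)) - 4²/2 = (-183 + 71) - 16/2 = -112 - 1*8 = -112 - 8 = -120)
1/F = 1/(-120) = -1/120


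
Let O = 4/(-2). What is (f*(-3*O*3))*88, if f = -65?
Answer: -102960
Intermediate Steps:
O = -2 (O = 4*(-½) = -2)
(f*(-3*O*3))*88 = -65*(-3*(-2))*3*88 = -390*3*88 = -65*18*88 = -1170*88 = -102960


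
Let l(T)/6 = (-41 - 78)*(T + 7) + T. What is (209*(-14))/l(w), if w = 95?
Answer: 1463/36129 ≈ 0.040494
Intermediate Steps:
l(T) = -4998 - 708*T (l(T) = 6*((-41 - 78)*(T + 7) + T) = 6*(-119*(7 + T) + T) = 6*((-833 - 119*T) + T) = 6*(-833 - 118*T) = -4998 - 708*T)
(209*(-14))/l(w) = (209*(-14))/(-4998 - 708*95) = -2926/(-4998 - 67260) = -2926/(-72258) = -2926*(-1/72258) = 1463/36129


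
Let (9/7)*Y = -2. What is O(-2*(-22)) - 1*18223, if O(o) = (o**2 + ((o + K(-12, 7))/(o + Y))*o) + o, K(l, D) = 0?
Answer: -3093701/191 ≈ -16197.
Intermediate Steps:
Y = -14/9 (Y = (7/9)*(-2) = -14/9 ≈ -1.5556)
O(o) = o + o**2 + o**2/(-14/9 + o) (O(o) = (o**2 + ((o + 0)/(o - 14/9))*o) + o = (o**2 + (o/(-14/9 + o))*o) + o = (o**2 + o**2/(-14/9 + o)) + o = o + o**2 + o**2/(-14/9 + o))
O(-2*(-22)) - 1*18223 = (-2*(-22))*(-14 + 4*(-2*(-22)) + 9*(-2*(-22))**2)/(-14 + 9*(-2*(-22))) - 1*18223 = 44*(-14 + 4*44 + 9*44**2)/(-14 + 9*44) - 18223 = 44*(-14 + 176 + 9*1936)/(-14 + 396) - 18223 = 44*(-14 + 176 + 17424)/382 - 18223 = 44*(1/382)*17586 - 18223 = 386892/191 - 18223 = -3093701/191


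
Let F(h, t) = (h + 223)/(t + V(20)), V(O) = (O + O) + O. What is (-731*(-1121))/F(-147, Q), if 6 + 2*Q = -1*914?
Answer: -4312900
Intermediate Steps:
V(O) = 3*O (V(O) = 2*O + O = 3*O)
Q = -460 (Q = -3 + (-1*914)/2 = -3 + (1/2)*(-914) = -3 - 457 = -460)
F(h, t) = (223 + h)/(60 + t) (F(h, t) = (h + 223)/(t + 3*20) = (223 + h)/(t + 60) = (223 + h)/(60 + t))
(-731*(-1121))/F(-147, Q) = (-731*(-1121))/(((223 - 147)/(60 - 460))) = 819451/((76/(-400))) = 819451/((-1/400*76)) = 819451/(-19/100) = 819451*(-100/19) = -4312900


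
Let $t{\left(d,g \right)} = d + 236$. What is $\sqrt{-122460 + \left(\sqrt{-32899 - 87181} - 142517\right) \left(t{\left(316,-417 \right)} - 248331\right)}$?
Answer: $\sqrt{35312597283 - 991116 i \sqrt{7505}} \approx 1.8792 \cdot 10^{5} - 228.0 i$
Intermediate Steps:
$t{\left(d,g \right)} = 236 + d$
$\sqrt{-122460 + \left(\sqrt{-32899 - 87181} - 142517\right) \left(t{\left(316,-417 \right)} - 248331\right)} = \sqrt{-122460 + \left(\sqrt{-32899 - 87181} - 142517\right) \left(\left(236 + 316\right) - 248331\right)} = \sqrt{-122460 + \left(\sqrt{-120080} - 142517\right) \left(552 - 248331\right)} = \sqrt{-122460 + \left(4 i \sqrt{7505} - 142517\right) \left(-247779\right)} = \sqrt{-122460 + \left(-142517 + 4 i \sqrt{7505}\right) \left(-247779\right)} = \sqrt{-122460 + \left(35312719743 - 991116 i \sqrt{7505}\right)} = \sqrt{35312597283 - 991116 i \sqrt{7505}}$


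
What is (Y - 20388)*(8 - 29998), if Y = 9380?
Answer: 330129920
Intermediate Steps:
(Y - 20388)*(8 - 29998) = (9380 - 20388)*(8 - 29998) = -11008*(-29990) = 330129920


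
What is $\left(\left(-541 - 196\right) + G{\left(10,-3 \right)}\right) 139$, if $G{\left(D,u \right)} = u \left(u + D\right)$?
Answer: $-105362$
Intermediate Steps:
$G{\left(D,u \right)} = u \left(D + u\right)$
$\left(\left(-541 - 196\right) + G{\left(10,-3 \right)}\right) 139 = \left(\left(-541 - 196\right) - 3 \left(10 - 3\right)\right) 139 = \left(-737 - 21\right) 139 = \left(-758\right) 139 = -105362$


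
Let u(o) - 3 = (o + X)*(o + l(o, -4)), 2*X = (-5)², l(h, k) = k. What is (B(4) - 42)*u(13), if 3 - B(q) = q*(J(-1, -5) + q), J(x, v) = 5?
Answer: -34875/2 ≈ -17438.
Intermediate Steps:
B(q) = 3 - q*(5 + q)
X = 25/2 (X = (½)*(-5)² = (½)*25 = 25/2 ≈ 12.500)
u(o) = 3 + (-4 + o)*(25/2 + o) (u(o) = 3 + (o + 25/2)*(o - 4) = 3 + (25/2 + o)*(-4 + o) = 3 + (-4 + o)*(25/2 + o))
(B(4) - 42)*u(13) = ((3 - 1*4² - 5*4) - 42)*(-47 + 13² + (17/2)*13) = ((3 - 1*16 - 20) - 42)*(-47 + 169 + 221/2) = ((3 - 16 - 20) - 42)*(465/2) = (-33 - 42)*(465/2) = -75*465/2 = -34875/2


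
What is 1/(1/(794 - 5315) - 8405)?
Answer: -4521/37999006 ≈ -0.00011898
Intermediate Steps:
1/(1/(794 - 5315) - 8405) = 1/(1/(-4521) - 8405) = 1/(-1/4521 - 8405) = 1/(-37999006/4521) = -4521/37999006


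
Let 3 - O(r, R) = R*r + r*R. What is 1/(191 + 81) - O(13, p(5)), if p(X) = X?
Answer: 34545/272 ≈ 127.00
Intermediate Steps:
O(r, R) = 3 - 2*R*r (O(r, R) = 3 - (R*r + r*R) = 3 - (R*r + R*r) = 3 - 2*R*r)
1/(191 + 81) - O(13, p(5)) = 1/(191 + 81) - (3 - 2*5*13) = 1/272 - (3 - 130) = 1/272 - 1*(-127) = 1/272 + 127 = 34545/272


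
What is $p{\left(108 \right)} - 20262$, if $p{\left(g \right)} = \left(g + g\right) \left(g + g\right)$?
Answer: $26394$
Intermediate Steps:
$p{\left(g \right)} = 4 g^{2}$ ($p{\left(g \right)} = 2 g 2 g = 4 g^{2}$)
$p{\left(108 \right)} - 20262 = 4 \cdot 108^{2} - 20262 = 4 \cdot 11664 - 20262 = 46656 - 20262 = 26394$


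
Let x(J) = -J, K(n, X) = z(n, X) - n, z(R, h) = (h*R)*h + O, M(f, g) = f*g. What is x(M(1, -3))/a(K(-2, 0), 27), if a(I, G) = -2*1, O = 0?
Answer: -3/2 ≈ -1.5000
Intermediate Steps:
z(R, h) = R*h² (z(R, h) = (h*R)*h + 0 = (R*h)*h + 0 = R*h² + 0 = R*h²)
K(n, X) = -n + n*X² (K(n, X) = n*X² - n = -n + n*X²)
a(I, G) = -2
x(M(1, -3))/a(K(-2, 0), 27) = -(-3)/(-2) = -1*(-3)*(-½) = 3*(-½) = -3/2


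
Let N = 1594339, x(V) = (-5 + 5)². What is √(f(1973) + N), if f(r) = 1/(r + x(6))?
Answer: 8*√96973900986/1973 ≈ 1262.7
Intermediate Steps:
x(V) = 0 (x(V) = 0² = 0)
f(r) = 1/r (f(r) = 1/(r + 0) = 1/r)
√(f(1973) + N) = √(1/1973 + 1594339) = √(3145630848/1973) = 8*√96973900986/1973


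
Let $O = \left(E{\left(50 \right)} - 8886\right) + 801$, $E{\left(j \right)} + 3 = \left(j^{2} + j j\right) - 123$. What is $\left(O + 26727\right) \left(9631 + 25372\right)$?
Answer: $823130548$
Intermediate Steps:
$E{\left(j \right)} = -126 + 2 j^{2}$ ($E{\left(j \right)} = -3 - \left(123 - j^{2} - j j\right) = -3 + \left(\left(j^{2} + j^{2}\right) - 123\right) = -3 + \left(2 j^{2} - 123\right) = -3 + \left(-123 + 2 j^{2}\right) = -126 + 2 j^{2}$)
$O = -3211$ ($O = \left(\left(-126 + 2 \cdot 50^{2}\right) - 8886\right) + 801 = \left(\left(-126 + 2 \cdot 2500\right) - 8886\right) + 801 = \left(\left(-126 + 5000\right) - 8886\right) + 801 = \left(4874 - 8886\right) + 801 = -4012 + 801 = -3211$)
$\left(O + 26727\right) \left(9631 + 25372\right) = \left(-3211 + 26727\right) \left(9631 + 25372\right) = 23516 \cdot 35003 = 823130548$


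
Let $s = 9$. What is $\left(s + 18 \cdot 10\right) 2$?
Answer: $378$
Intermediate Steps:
$\left(s + 18 \cdot 10\right) 2 = \left(9 + 18 \cdot 10\right) 2 = \left(9 + 180\right) 2 = 189 \cdot 2 = 378$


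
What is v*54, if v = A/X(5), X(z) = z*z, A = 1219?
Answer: 65826/25 ≈ 2633.0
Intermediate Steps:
X(z) = z²
v = 1219/25 (v = 1219/(5²) = 1219/25 ≈ 48.760)
v*54 = (1219/25)*54 = 65826/25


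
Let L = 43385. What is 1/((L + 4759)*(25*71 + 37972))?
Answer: 1/1913579568 ≈ 5.2258e-10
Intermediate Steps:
1/((L + 4759)*(25*71 + 37972)) = 1/((43385 + 4759)*(25*71 + 37972)) = 1/(48144*(1775 + 37972)) = 1/(48144*39747) = 1/1913579568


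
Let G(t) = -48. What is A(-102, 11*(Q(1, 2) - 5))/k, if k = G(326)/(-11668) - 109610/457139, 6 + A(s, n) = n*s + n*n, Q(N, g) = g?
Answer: -5932627885887/314246702 ≈ -18879.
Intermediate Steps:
A(s, n) = -6 + n² + n*s (A(s, n) = -6 + (n*s + n*n) = -6 + (n*s + n²) = -6 + (n² + n*s) = -6 + n² + n*s)
k = -314246702/1333474463 (k = -48/(-11668) - 109610/457139 = -48*(-1/11668) - 109610*1/457139 = 12/2917 - 109610/457139 = -314246702/1333474463 ≈ -0.23566)
A(-102, 11*(Q(1, 2) - 5))/k = (-6 + (11*(2 - 5))² + (11*(2 - 5))*(-102))/(-314246702/1333474463) = (-6 + (11*(-3))² + (11*(-3))*(-102))*(-1333474463/314246702) = (-6 + (-33)² - 33*(-102))*(-1333474463/314246702) = (-6 + 1089 + 3366)*(-1333474463/314246702) = 4449*(-1333474463/314246702) = -5932627885887/314246702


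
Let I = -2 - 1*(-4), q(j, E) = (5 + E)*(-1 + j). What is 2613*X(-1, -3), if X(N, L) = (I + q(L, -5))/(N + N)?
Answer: -2613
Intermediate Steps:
q(j, E) = (-1 + j)*(5 + E)
I = 2 (I = -2 + 4 = 2)
X(N, L) = 1/N (X(N, L) = (2 + (-5 - 1*(-5) + 5*L - 5*L))/(N + N) = (2 + (-5 + 5 + 5*L - 5*L))/((2*N)) = (2 + 0)*(1/(2*N)) = 2*(1/(2*N)) = 1/N)
2613*X(-1, -3) = 2613/(-1) = 2613*(-1) = -2613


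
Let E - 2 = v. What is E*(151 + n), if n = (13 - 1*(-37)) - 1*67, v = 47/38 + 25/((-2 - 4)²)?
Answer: 180163/342 ≈ 526.79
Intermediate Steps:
v = 1321/684 (v = 47*(1/38) + 25/((-6)²) = 47/38 + 25/36 = 1321/684 ≈ 1.9313)
E = 2689/684 (E = 2 + 1321/684 = 2689/684 ≈ 3.9313)
n = -17 (n = (13 + 37) - 67 = 50 - 67 = -17)
E*(151 + n) = 2689*(151 - 17)/684 = (2689/684)*134 = 180163/342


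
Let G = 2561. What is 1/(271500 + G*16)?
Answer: 1/312476 ≈ 3.2002e-6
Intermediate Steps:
1/(271500 + G*16) = 1/(271500 + 2561*16) = 1/(271500 + 40976) = 1/312476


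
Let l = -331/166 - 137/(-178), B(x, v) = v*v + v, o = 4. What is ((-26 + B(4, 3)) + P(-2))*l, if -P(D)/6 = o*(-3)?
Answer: -524552/7387 ≈ -71.010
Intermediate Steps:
B(x, v) = v + v**2 (B(x, v) = v**2 + v = v + v**2)
l = -9044/7387 (l = -331*1/166 - 137*(-1/178) = -331/166 + 137/178 = -9044/7387 ≈ -1.2243)
P(D) = 72 (P(D) = -24*(-3) = -6*(-12) = 72)
((-26 + B(4, 3)) + P(-2))*l = ((-26 + 3*(1 + 3)) + 72)*(-9044/7387) = ((-26 + 3*4) + 72)*(-9044/7387) = ((-26 + 12) + 72)*(-9044/7387) = (-14 + 72)*(-9044/7387) = 58*(-9044/7387) = -524552/7387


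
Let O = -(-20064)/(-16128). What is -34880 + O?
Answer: -5860049/168 ≈ -34881.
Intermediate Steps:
O = -209/168 (O = -(-20064)*(-1)/16128 = -1*209/168 = -209/168 ≈ -1.2440)
-34880 + O = -34880 - 209/168 = -5860049/168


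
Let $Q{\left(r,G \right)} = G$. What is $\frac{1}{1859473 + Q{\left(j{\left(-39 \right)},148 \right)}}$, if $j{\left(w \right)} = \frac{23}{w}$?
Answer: $\frac{1}{1859621} \approx 5.3774 \cdot 10^{-7}$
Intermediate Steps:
$\frac{1}{1859473 + Q{\left(j{\left(-39 \right)},148 \right)}} = \frac{1}{1859473 + 148} = \frac{1}{1859621}$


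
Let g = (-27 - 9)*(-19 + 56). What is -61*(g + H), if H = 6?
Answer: 80886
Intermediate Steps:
g = -1332 (g = -36*37 = -1332)
-61*(g + H) = -61*(-1332 + 6) = -61*(-1326) = 80886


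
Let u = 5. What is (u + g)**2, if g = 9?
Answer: 196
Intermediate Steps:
(u + g)**2 = (5 + 9)**2 = 14**2 = 196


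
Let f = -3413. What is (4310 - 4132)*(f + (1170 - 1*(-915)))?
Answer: -236384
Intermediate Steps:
(4310 - 4132)*(f + (1170 - 1*(-915))) = (4310 - 4132)*(-3413 + (1170 - 1*(-915))) = 178*(-3413 + (1170 + 915)) = 178*(-3413 + 2085) = 178*(-1328) = -236384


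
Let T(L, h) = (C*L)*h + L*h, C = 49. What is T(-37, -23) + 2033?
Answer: 44583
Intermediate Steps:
T(L, h) = 50*L*h (T(L, h) = (49*L)*h + L*h = 49*L*h + L*h = 50*L*h)
T(-37, -23) + 2033 = 50*(-37)*(-23) + 2033 = 42550 + 2033 = 44583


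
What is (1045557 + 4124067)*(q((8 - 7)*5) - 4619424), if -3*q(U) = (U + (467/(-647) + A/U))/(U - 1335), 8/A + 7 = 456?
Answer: -23066890525095497170656/965922475 ≈ -2.3881e+13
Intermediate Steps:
A = 8/449 (A = 8/(-7 + 456) = 8/449 ≈ 0.017817)
q(U) = -(-467/647 + U + 8/(449*U))/(3*(-1335 + U)) (q(U) = -(U + (467/(-647) + 8/(449*U)))/(3*(U - 1335)) = -(U + (467*(-1/647) + 8/(449*U)))/(3*(-1335 + U)) = -(U + (-467/647 + 8/(449*U)))/(3*(-1335 + U)) = -(-467/647 + U + 8/(449*U))/(3*(-1335 + U)))
(1045557 + 4124067)*(q((8 - 7)*5) - 4619424) = (1045557 + 4124067)*((-5176 - 290503*25*(8 - 7)**2 + 209683*((8 - 7)*5))/(871509*(((8 - 7)*5))*(-1335 + (8 - 7)*5)) - 4619424) = 5169624*((-5176 - 290503*(1*5)**2 + 209683*(1*5))/(871509*((1*5))*(-1335 + 1*5)) - 4619424) = 5169624*((1/871509)*(-5176 - 290503*5**2 + 209683*5)/(5*(-1335 + 5)) - 4619424) = 5169624*((1/871509)*(1/5)*(-5176 - 290503*25 + 1048415)/(-1330) - 4619424) = 5169624*((1/871509)*(1/5)*(-1/1330)*(-5176 - 7262575 + 1048415) - 4619424) = 5169624*((1/871509)*(1/5)*(-1/1330)*(-6219336) - 4619424) = 5169624*(1036556/965922475 - 4619424) = 5169624*(-4462005462117844/965922475) = -23066890525095497170656/965922475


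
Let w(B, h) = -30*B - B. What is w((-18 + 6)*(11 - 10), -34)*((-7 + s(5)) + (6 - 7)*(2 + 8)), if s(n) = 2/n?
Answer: -30876/5 ≈ -6175.2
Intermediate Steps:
w(B, h) = -31*B
w((-18 + 6)*(11 - 10), -34)*((-7 + s(5)) + (6 - 7)*(2 + 8)) = (-31*(-18 + 6)*(11 - 10))*((-7 + 2/5) + (6 - 7)*(2 + 8)) = (-(-372))*((-7 + 2*(1/5)) - 1*10) = (-31*(-12))*((-7 + 2/5) - 10) = 372*(-33/5 - 10) = 372*(-83/5) = -30876/5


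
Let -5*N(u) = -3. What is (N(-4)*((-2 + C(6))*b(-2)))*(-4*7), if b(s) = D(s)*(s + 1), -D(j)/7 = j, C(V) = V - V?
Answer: -2352/5 ≈ -470.40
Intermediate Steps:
C(V) = 0
N(u) = 3/5 (N(u) = -1/5*(-3) = 3/5)
D(j) = -7*j
b(s) = -7*s*(1 + s) (b(s) = (-7*s)*(s + 1) = (-7*s)*(1 + s) = -7*s*(1 + s))
(N(-4)*((-2 + C(6))*b(-2)))*(-4*7) = (3*((-2 + 0)*(-7*(-2)*(1 - 2)))/5)*(-4*7) = (3*(-(-14)*(-2)*(-1))/5)*(-28) = (3*(-2*(-14))/5)*(-28) = ((3/5)*28)*(-28) = (84/5)*(-28) = -2352/5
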